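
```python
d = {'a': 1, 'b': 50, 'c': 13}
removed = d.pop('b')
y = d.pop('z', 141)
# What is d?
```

After line 1: d = {'a': 1, 'b': 50, 'c': 13}
After line 2 (pop 'b' returns 50): d = {'a': 1, 'c': 13}, removed = 50
After line 3 (pop 'z' missing, returns default 141): d = {'a': 1, 'c': 13}, y = 141

{'a': 1, 'c': 13}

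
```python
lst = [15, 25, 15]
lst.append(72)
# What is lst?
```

[15, 25, 15, 72]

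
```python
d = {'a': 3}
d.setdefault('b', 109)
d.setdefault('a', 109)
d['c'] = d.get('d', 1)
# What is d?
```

After line 1: d = {'a': 3}
After line 2 (setdefault adds 'b'=109): d = {'a': 3, 'b': 109}
After line 3 (setdefault 'a' no-op, already exists): d = {'a': 3, 'b': 109}
After line 4 (get('d', 1) returns default since 'd' not in d): d = {'a': 3, 'b': 109, 'c': 1}

{'a': 3, 'b': 109, 'c': 1}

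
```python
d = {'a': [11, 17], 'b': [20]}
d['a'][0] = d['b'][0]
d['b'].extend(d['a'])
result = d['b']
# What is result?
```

After line 1: d = {'a': [11, 17], 'b': [20]}
After line 2 (a[0] = b[0] = 20): d = {'a': [20, 17], 'b': [20]}
After line 3 (b.extend(a) appends [20, 17]): d = {'a': [20, 17], 'b': [20, 20, 17]}
After line 4: result = d['b'] = [20, 20, 17]

[20, 20, 17]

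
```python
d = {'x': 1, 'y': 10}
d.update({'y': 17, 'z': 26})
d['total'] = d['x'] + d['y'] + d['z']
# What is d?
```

After line 1: d = {'x': 1, 'y': 10}
After line 2 (y overwritten, z added): d = {'x': 1, 'y': 17, 'z': 26}
After line 3 (total = 1 + 17 + 26 = 44): d = {'x': 1, 'y': 17, 'z': 26, 'total': 44}

{'x': 1, 'y': 17, 'z': 26, 'total': 44}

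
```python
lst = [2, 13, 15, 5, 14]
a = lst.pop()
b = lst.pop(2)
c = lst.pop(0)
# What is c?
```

After line 1: lst = [2, 13, 15, 5, 14]
After line 2 (pop() -> a = 14): lst = [2, 13, 15, 5]
After line 3 (pop(2) -> b = 15): lst = [2, 13, 5]
After line 4 (pop(0) -> c = 2): lst = [13, 5]

2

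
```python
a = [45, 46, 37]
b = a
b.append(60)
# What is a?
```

After line 1: a = [45, 46, 37]
After line 2 (b = a is an alias, same object): a = [45, 46, 37], b = [45, 46, 37]
After line 3 (b.append mutates the shared list): a = [45, 46, 37, 60], b = [45, 46, 37, 60]

[45, 46, 37, 60]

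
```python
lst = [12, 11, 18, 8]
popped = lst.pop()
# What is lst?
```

[12, 11, 18]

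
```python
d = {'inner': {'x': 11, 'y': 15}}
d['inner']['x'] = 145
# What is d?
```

After line 1: d = {'inner': {'x': 11, 'y': 15}}
After line 2 (inner x overwritten): d = {'inner': {'x': 145, 'y': 15}}

{'inner': {'x': 145, 'y': 15}}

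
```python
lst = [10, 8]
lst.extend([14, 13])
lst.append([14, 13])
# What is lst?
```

After line 1: lst = [10, 8]
After line 2 (extend unpacks [14, 13]): lst = [10, 8, 14, 13]
After line 3 (append adds [14, 13] as single element): lst = [10, 8, 14, 13, [14, 13]]

[10, 8, 14, 13, [14, 13]]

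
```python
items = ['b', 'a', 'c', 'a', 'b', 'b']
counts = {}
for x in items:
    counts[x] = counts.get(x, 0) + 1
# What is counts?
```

Initial: counts = {}, items = ['b', 'a', 'c', 'a', 'b', 'b']
See 'b': counts = {'b': 1}
See 'a': counts = {'b': 1, 'a': 1}
See 'c': counts = {'b': 1, 'a': 1, 'c': 1}
See 'a': counts = {'b': 1, 'a': 2, 'c': 1}
See 'b': counts = {'b': 2, 'a': 2, 'c': 1}
See 'b': counts = {'b': 3, 'a': 2, 'c': 1}

{'b': 3, 'a': 2, 'c': 1}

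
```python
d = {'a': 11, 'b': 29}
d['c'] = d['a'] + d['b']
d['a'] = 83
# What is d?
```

After line 1: d = {'a': 11, 'b': 29}
After line 2 (d['c'] = 11 + 29): d = {'a': 11, 'b': 29, 'c': 40}
After line 3: d = {'a': 83, 'b': 29, 'c': 40}

{'a': 83, 'b': 29, 'c': 40}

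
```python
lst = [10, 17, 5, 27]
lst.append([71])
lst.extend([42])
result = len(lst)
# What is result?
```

After line 1: lst = [10, 17, 5, 27]
After line 2 (append adds [71] as single element): lst = [10, 17, 5, 27, [71]]
After line 3 (extend unpacks [42], adds 42): lst = [10, 17, 5, 27, [71], 42]
After line 4: result = len(lst) = 6

6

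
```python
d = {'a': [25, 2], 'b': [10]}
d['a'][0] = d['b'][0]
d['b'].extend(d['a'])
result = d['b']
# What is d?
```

After line 1: d = {'a': [25, 2], 'b': [10]}
After line 2 (a[0] = b[0] = 10): d = {'a': [10, 2], 'b': [10]}
After line 3 (b.extend(a) appends [10, 2]): d = {'a': [10, 2], 'b': [10, 10, 2]}
After line 4: result = d['b'] = [10, 10, 2]

{'a': [10, 2], 'b': [10, 10, 2]}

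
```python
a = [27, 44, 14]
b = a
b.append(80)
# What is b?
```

After line 1: a = [27, 44, 14]
After line 2 (b = a is an alias, same object): a = [27, 44, 14], b = [27, 44, 14]
After line 3 (b.append mutates the shared list): a = [27, 44, 14, 80], b = [27, 44, 14, 80]

[27, 44, 14, 80]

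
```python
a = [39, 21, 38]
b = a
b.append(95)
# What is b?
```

After line 1: a = [39, 21, 38]
After line 2 (b = a is an alias, same object): a = [39, 21, 38], b = [39, 21, 38]
After line 3 (b.append mutates the shared list): a = [39, 21, 38, 95], b = [39, 21, 38, 95]

[39, 21, 38, 95]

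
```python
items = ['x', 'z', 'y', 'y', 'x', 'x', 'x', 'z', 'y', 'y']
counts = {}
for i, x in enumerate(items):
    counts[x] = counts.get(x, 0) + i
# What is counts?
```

Initial: counts = {}, items = ['x', 'z', 'y', 'y', 'x', 'x', 'x', 'z', 'y', 'y']
i=0, x='x': counts = {'x': 0}
i=1, x='z': counts = {'x': 0, 'z': 1}
i=2, x='y': counts = {'x': 0, 'z': 1, 'y': 2}
i=3, x='y': counts = {'x': 0, 'z': 1, 'y': 5}
i=4, x='x': counts = {'x': 4, 'z': 1, 'y': 5}
i=5, x='x': counts = {'x': 9, 'z': 1, 'y': 5}
i=6, x='x': counts = {'x': 15, 'z': 1, 'y': 5}
i=7, x='z': counts = {'x': 15, 'z': 8, 'y': 5}
i=8, x='y': counts = {'x': 15, 'z': 8, 'y': 13}
i=9, x='y': counts = {'x': 15, 'z': 8, 'y': 22}

{'x': 15, 'z': 8, 'y': 22}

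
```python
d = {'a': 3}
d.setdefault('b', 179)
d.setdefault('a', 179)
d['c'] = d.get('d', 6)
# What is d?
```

After line 1: d = {'a': 3}
After line 2 (setdefault adds 'b'=179): d = {'a': 3, 'b': 179}
After line 3 (setdefault 'a' no-op, already exists): d = {'a': 3, 'b': 179}
After line 4 (get('d', 6) returns default since 'd' not in d): d = {'a': 3, 'b': 179, 'c': 6}

{'a': 3, 'b': 179, 'c': 6}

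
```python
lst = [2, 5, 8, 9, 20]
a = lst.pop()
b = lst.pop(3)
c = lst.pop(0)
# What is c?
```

After line 1: lst = [2, 5, 8, 9, 20]
After line 2 (pop() -> a = 20): lst = [2, 5, 8, 9]
After line 3 (pop(3) -> b = 9): lst = [2, 5, 8]
After line 4 (pop(0) -> c = 2): lst = [5, 8]

2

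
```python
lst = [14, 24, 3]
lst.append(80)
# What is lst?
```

[14, 24, 3, 80]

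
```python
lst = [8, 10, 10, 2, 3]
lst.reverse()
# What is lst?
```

[3, 2, 10, 10, 8]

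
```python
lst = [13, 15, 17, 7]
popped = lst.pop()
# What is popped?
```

7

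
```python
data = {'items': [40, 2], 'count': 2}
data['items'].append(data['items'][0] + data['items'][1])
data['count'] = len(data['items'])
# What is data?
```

After line 1: data = {'items': [40, 2], 'count': 2}
After line 2 (append 40 + 2 = 42): data = {'items': [40, 2, 42], 'count': 2}
After line 3 (count = len(items) = 3): data = {'items': [40, 2, 42], 'count': 3}

{'items': [40, 2, 42], 'count': 3}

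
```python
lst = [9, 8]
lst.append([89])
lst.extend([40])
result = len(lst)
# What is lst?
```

After line 1: lst = [9, 8]
After line 2 (append adds [89] as single element): lst = [9, 8, [89]]
After line 3 (extend unpacks [40], adds 40): lst = [9, 8, [89], 40]
After line 4: result = len(lst) = 4

[9, 8, [89], 40]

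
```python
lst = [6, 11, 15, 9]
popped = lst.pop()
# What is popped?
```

9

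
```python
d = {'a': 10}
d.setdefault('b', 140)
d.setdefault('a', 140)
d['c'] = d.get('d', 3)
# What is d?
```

After line 1: d = {'a': 10}
After line 2 (setdefault adds 'b'=140): d = {'a': 10, 'b': 140}
After line 3 (setdefault 'a' no-op, already exists): d = {'a': 10, 'b': 140}
After line 4 (get('d', 3) returns default since 'd' not in d): d = {'a': 10, 'b': 140, 'c': 3}

{'a': 10, 'b': 140, 'c': 3}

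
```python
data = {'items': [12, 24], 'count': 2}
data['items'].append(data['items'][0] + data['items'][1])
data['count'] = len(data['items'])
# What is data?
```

After line 1: data = {'items': [12, 24], 'count': 2}
After line 2 (append 12 + 24 = 36): data = {'items': [12, 24, 36], 'count': 2}
After line 3 (count = len(items) = 3): data = {'items': [12, 24, 36], 'count': 3}

{'items': [12, 24, 36], 'count': 3}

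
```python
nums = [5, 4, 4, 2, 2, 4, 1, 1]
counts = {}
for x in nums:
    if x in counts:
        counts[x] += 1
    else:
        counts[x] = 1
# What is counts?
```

Initial: counts = {}, nums = [5, 4, 4, 2, 2, 4, 1, 1]
See 5: counts = {5: 1}
See 4: counts = {5: 1, 4: 1}
See 4: counts = {5: 1, 4: 2}
See 2: counts = {5: 1, 4: 2, 2: 1}
See 2: counts = {5: 1, 4: 2, 2: 2}
See 4: counts = {5: 1, 4: 3, 2: 2}
See 1: counts = {5: 1, 4: 3, 2: 2, 1: 1}
See 1: counts = {5: 1, 4: 3, 2: 2, 1: 2}

{5: 1, 4: 3, 2: 2, 1: 2}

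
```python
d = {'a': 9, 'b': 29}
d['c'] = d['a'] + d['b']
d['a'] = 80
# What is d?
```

After line 1: d = {'a': 9, 'b': 29}
After line 2 (d['c'] = 9 + 29): d = {'a': 9, 'b': 29, 'c': 38}
After line 3: d = {'a': 80, 'b': 29, 'c': 38}

{'a': 80, 'b': 29, 'c': 38}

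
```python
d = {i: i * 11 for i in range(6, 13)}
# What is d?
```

{6: 66, 7: 77, 8: 88, 9: 99, 10: 110, 11: 121, 12: 132}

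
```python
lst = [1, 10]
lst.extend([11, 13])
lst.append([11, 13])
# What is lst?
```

After line 1: lst = [1, 10]
After line 2 (extend unpacks [11, 13]): lst = [1, 10, 11, 13]
After line 3 (append adds [11, 13] as single element): lst = [1, 10, 11, 13, [11, 13]]

[1, 10, 11, 13, [11, 13]]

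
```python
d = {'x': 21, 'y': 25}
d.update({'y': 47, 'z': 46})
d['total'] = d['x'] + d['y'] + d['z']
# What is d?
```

After line 1: d = {'x': 21, 'y': 25}
After line 2 (y overwritten, z added): d = {'x': 21, 'y': 47, 'z': 46}
After line 3 (total = 21 + 47 + 46 = 114): d = {'x': 21, 'y': 47, 'z': 46, 'total': 114}

{'x': 21, 'y': 47, 'z': 46, 'total': 114}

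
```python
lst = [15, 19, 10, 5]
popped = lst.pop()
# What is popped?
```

5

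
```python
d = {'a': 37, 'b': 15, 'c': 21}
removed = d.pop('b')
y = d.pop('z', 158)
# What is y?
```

After line 1: d = {'a': 37, 'b': 15, 'c': 21}
After line 2 (pop 'b' returns 15): d = {'a': 37, 'c': 21}, removed = 15
After line 3 (pop 'z' missing, returns default 158): d = {'a': 37, 'c': 21}, y = 158

158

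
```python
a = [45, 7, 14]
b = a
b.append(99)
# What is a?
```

After line 1: a = [45, 7, 14]
After line 2 (b = a is an alias, same object): a = [45, 7, 14], b = [45, 7, 14]
After line 3 (b.append mutates the shared list): a = [45, 7, 14, 99], b = [45, 7, 14, 99]

[45, 7, 14, 99]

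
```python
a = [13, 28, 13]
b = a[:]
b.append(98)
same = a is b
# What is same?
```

After line 1: a = [13, 28, 13]
After line 2 (b = a[:] is a shallow copy, new object): a = [13, 28, 13], b = [13, 28, 13]
After line 3 (append only mutates b): a = [13, 28, 13], b = [13, 28, 13, 98]
After line 4 (same = a is b; different objects -> False): same = False

False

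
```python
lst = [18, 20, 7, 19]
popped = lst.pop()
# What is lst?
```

[18, 20, 7]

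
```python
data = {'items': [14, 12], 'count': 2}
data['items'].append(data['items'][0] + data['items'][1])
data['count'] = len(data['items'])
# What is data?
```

After line 1: data = {'items': [14, 12], 'count': 2}
After line 2 (append 14 + 12 = 26): data = {'items': [14, 12, 26], 'count': 2}
After line 3 (count = len(items) = 3): data = {'items': [14, 12, 26], 'count': 3}

{'items': [14, 12, 26], 'count': 3}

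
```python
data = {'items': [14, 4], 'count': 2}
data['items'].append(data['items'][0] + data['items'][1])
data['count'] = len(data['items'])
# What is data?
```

After line 1: data = {'items': [14, 4], 'count': 2}
After line 2 (append 14 + 4 = 18): data = {'items': [14, 4, 18], 'count': 2}
After line 3 (count = len(items) = 3): data = {'items': [14, 4, 18], 'count': 3}

{'items': [14, 4, 18], 'count': 3}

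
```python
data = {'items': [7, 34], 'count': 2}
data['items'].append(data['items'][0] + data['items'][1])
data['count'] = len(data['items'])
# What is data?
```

After line 1: data = {'items': [7, 34], 'count': 2}
After line 2 (append 7 + 34 = 41): data = {'items': [7, 34, 41], 'count': 2}
After line 3 (count = len(items) = 3): data = {'items': [7, 34, 41], 'count': 3}

{'items': [7, 34, 41], 'count': 3}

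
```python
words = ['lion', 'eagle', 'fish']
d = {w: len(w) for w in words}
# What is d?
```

{'lion': 4, 'eagle': 5, 'fish': 4}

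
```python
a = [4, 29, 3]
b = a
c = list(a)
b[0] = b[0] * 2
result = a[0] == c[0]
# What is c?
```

After line 1: a = [4, 29, 3]
After line 2 (b = a, alias): a = [4, 29, 3], b = [4, 29, 3]
After line 3 (c = list(a) is a copy, new object): c = [4, 29, 3]
After line 4 (b[0] = 4 * 2 = 8; mutates shared a/b): a = b = [8, 29, 3], c = [4, 29, 3]
After line 5 (a[0] = 8, c[0] = 4; result = False)

[4, 29, 3]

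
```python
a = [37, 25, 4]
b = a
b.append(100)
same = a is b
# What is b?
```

After line 1: a = [37, 25, 4]
After line 2 (b = a is an alias, same object): a = [37, 25, 4], b = [37, 25, 4]
After line 3 (b.append mutates the shared list): a = [37, 25, 4, 100], b = [37, 25, 4, 100]
After line 4 (same = a is b; same object -> True): same = True

[37, 25, 4, 100]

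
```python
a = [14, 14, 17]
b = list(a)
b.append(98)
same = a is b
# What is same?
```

After line 1: a = [14, 14, 17]
After line 2 (b = list(a) is a shallow copy, new object): a = [14, 14, 17], b = [14, 14, 17]
After line 3 (append only mutates b): a = [14, 14, 17], b = [14, 14, 17, 98]
After line 4 (same = a is b; different objects -> False): same = False

False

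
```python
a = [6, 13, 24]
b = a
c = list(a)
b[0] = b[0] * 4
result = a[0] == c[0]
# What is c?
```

After line 1: a = [6, 13, 24]
After line 2 (b = a, alias): a = [6, 13, 24], b = [6, 13, 24]
After line 3 (c = list(a) is a copy, new object): c = [6, 13, 24]
After line 4 (b[0] = 6 * 4 = 24; mutates shared a/b): a = b = [24, 13, 24], c = [6, 13, 24]
After line 5 (a[0] = 24, c[0] = 6; result = False)

[6, 13, 24]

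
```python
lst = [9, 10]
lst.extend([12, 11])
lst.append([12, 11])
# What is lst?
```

After line 1: lst = [9, 10]
After line 2 (extend unpacks [12, 11]): lst = [9, 10, 12, 11]
After line 3 (append adds [12, 11] as single element): lst = [9, 10, 12, 11, [12, 11]]

[9, 10, 12, 11, [12, 11]]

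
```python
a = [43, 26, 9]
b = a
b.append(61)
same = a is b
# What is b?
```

After line 1: a = [43, 26, 9]
After line 2 (b = a is an alias, same object): a = [43, 26, 9], b = [43, 26, 9]
After line 3 (b.append mutates the shared list): a = [43, 26, 9, 61], b = [43, 26, 9, 61]
After line 4 (same = a is b; same object -> True): same = True

[43, 26, 9, 61]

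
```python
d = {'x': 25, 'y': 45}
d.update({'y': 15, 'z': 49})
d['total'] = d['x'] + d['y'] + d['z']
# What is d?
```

After line 1: d = {'x': 25, 'y': 45}
After line 2 (y overwritten, z added): d = {'x': 25, 'y': 15, 'z': 49}
After line 3 (total = 25 + 15 + 49 = 89): d = {'x': 25, 'y': 15, 'z': 49, 'total': 89}

{'x': 25, 'y': 15, 'z': 49, 'total': 89}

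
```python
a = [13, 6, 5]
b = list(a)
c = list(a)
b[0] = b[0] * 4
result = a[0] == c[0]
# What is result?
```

After line 1: a = [13, 6, 5]
After line 2 (b = list(a), copy): a = [13, 6, 5], b = [13, 6, 5]
After line 3 (c = list(a) is a copy, new object): c = [13, 6, 5]
After line 4 (b[0] = 13 * 4 = 52; only b mutates (copy)): a = [13, 6, 5], b = [52, 6, 5], c = [13, 6, 5]
After line 5 (a[0] = 13, c[0] = 13; result = True)

True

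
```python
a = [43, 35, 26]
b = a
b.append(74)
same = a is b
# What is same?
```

After line 1: a = [43, 35, 26]
After line 2 (b = a is an alias, same object): a = [43, 35, 26], b = [43, 35, 26]
After line 3 (b.append mutates the shared list): a = [43, 35, 26, 74], b = [43, 35, 26, 74]
After line 4 (same = a is b; same object -> True): same = True

True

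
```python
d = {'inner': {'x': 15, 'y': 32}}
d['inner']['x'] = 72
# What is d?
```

After line 1: d = {'inner': {'x': 15, 'y': 32}}
After line 2 (inner x overwritten): d = {'inner': {'x': 72, 'y': 32}}

{'inner': {'x': 72, 'y': 32}}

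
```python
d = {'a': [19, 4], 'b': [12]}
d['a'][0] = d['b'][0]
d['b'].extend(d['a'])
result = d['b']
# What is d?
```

After line 1: d = {'a': [19, 4], 'b': [12]}
After line 2 (a[0] = b[0] = 12): d = {'a': [12, 4], 'b': [12]}
After line 3 (b.extend(a) appends [12, 4]): d = {'a': [12, 4], 'b': [12, 12, 4]}
After line 4: result = d['b'] = [12, 12, 4]

{'a': [12, 4], 'b': [12, 12, 4]}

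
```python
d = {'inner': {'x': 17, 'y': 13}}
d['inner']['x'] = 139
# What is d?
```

After line 1: d = {'inner': {'x': 17, 'y': 13}}
After line 2 (inner x overwritten): d = {'inner': {'x': 139, 'y': 13}}

{'inner': {'x': 139, 'y': 13}}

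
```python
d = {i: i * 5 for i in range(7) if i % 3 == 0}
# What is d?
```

{0: 0, 3: 15, 6: 30}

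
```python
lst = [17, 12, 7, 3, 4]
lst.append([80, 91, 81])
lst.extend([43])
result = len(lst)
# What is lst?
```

After line 1: lst = [17, 12, 7, 3, 4]
After line 2 (append adds [80, 91, 81] as single element): lst = [17, 12, 7, 3, 4, [80, 91, 81]]
After line 3 (extend unpacks [43], adds 43): lst = [17, 12, 7, 3, 4, [80, 91, 81], 43]
After line 4: result = len(lst) = 7

[17, 12, 7, 3, 4, [80, 91, 81], 43]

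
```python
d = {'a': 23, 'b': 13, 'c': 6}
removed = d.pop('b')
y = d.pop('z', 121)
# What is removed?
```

After line 1: d = {'a': 23, 'b': 13, 'c': 6}
After line 2 (pop 'b' returns 13): d = {'a': 23, 'c': 6}, removed = 13
After line 3 (pop 'z' missing, returns default 121): d = {'a': 23, 'c': 6}, y = 121

13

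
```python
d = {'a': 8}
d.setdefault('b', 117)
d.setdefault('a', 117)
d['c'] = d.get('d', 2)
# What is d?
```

After line 1: d = {'a': 8}
After line 2 (setdefault adds 'b'=117): d = {'a': 8, 'b': 117}
After line 3 (setdefault 'a' no-op, already exists): d = {'a': 8, 'b': 117}
After line 4 (get('d', 2) returns default since 'd' not in d): d = {'a': 8, 'b': 117, 'c': 2}

{'a': 8, 'b': 117, 'c': 2}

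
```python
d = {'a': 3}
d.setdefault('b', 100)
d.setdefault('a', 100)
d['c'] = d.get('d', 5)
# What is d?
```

After line 1: d = {'a': 3}
After line 2 (setdefault adds 'b'=100): d = {'a': 3, 'b': 100}
After line 3 (setdefault 'a' no-op, already exists): d = {'a': 3, 'b': 100}
After line 4 (get('d', 5) returns default since 'd' not in d): d = {'a': 3, 'b': 100, 'c': 5}

{'a': 3, 'b': 100, 'c': 5}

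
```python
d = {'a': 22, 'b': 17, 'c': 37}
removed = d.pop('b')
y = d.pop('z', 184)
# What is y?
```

After line 1: d = {'a': 22, 'b': 17, 'c': 37}
After line 2 (pop 'b' returns 17): d = {'a': 22, 'c': 37}, removed = 17
After line 3 (pop 'z' missing, returns default 184): d = {'a': 22, 'c': 37}, y = 184

184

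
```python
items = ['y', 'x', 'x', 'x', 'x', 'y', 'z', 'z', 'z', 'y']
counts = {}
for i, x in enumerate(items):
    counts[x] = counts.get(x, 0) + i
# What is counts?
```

Initial: counts = {}, items = ['y', 'x', 'x', 'x', 'x', 'y', 'z', 'z', 'z', 'y']
i=0, x='y': counts = {'y': 0}
i=1, x='x': counts = {'y': 0, 'x': 1}
i=2, x='x': counts = {'y': 0, 'x': 3}
i=3, x='x': counts = {'y': 0, 'x': 6}
i=4, x='x': counts = {'y': 0, 'x': 10}
i=5, x='y': counts = {'y': 5, 'x': 10}
i=6, x='z': counts = {'y': 5, 'x': 10, 'z': 6}
i=7, x='z': counts = {'y': 5, 'x': 10, 'z': 13}
i=8, x='z': counts = {'y': 5, 'x': 10, 'z': 21}
i=9, x='y': counts = {'y': 14, 'x': 10, 'z': 21}

{'y': 14, 'x': 10, 'z': 21}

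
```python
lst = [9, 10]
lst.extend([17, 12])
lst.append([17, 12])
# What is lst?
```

After line 1: lst = [9, 10]
After line 2 (extend unpacks [17, 12]): lst = [9, 10, 17, 12]
After line 3 (append adds [17, 12] as single element): lst = [9, 10, 17, 12, [17, 12]]

[9, 10, 17, 12, [17, 12]]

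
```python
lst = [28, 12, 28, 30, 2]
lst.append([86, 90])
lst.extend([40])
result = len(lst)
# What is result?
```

After line 1: lst = [28, 12, 28, 30, 2]
After line 2 (append adds [86, 90] as single element): lst = [28, 12, 28, 30, 2, [86, 90]]
After line 3 (extend unpacks [40], adds 40): lst = [28, 12, 28, 30, 2, [86, 90], 40]
After line 4: result = len(lst) = 7

7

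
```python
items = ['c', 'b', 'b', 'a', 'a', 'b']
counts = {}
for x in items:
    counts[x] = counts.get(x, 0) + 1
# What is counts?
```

Initial: counts = {}, items = ['c', 'b', 'b', 'a', 'a', 'b']
See 'c': counts = {'c': 1}
See 'b': counts = {'c': 1, 'b': 1}
See 'b': counts = {'c': 1, 'b': 2}
See 'a': counts = {'c': 1, 'b': 2, 'a': 1}
See 'a': counts = {'c': 1, 'b': 2, 'a': 2}
See 'b': counts = {'c': 1, 'b': 3, 'a': 2}

{'c': 1, 'b': 3, 'a': 2}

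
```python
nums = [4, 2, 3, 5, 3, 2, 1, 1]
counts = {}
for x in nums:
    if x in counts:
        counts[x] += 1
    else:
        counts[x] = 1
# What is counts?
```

Initial: counts = {}, nums = [4, 2, 3, 5, 3, 2, 1, 1]
See 4: counts = {4: 1}
See 2: counts = {4: 1, 2: 1}
See 3: counts = {4: 1, 2: 1, 3: 1}
See 5: counts = {4: 1, 2: 1, 3: 1, 5: 1}
See 3: counts = {4: 1, 2: 1, 3: 2, 5: 1}
See 2: counts = {4: 1, 2: 2, 3: 2, 5: 1}
See 1: counts = {4: 1, 2: 2, 3: 2, 5: 1, 1: 1}
See 1: counts = {4: 1, 2: 2, 3: 2, 5: 1, 1: 2}

{4: 1, 2: 2, 3: 2, 5: 1, 1: 2}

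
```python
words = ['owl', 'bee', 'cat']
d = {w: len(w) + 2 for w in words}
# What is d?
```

{'owl': 5, 'bee': 5, 'cat': 5}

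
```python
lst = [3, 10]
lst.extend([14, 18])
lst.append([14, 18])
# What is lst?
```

After line 1: lst = [3, 10]
After line 2 (extend unpacks [14, 18]): lst = [3, 10, 14, 18]
After line 3 (append adds [14, 18] as single element): lst = [3, 10, 14, 18, [14, 18]]

[3, 10, 14, 18, [14, 18]]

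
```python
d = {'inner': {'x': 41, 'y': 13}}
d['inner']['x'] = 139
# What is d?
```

After line 1: d = {'inner': {'x': 41, 'y': 13}}
After line 2 (inner x overwritten): d = {'inner': {'x': 139, 'y': 13}}

{'inner': {'x': 139, 'y': 13}}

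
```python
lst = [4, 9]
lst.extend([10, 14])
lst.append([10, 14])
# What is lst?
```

After line 1: lst = [4, 9]
After line 2 (extend unpacks [10, 14]): lst = [4, 9, 10, 14]
After line 3 (append adds [10, 14] as single element): lst = [4, 9, 10, 14, [10, 14]]

[4, 9, 10, 14, [10, 14]]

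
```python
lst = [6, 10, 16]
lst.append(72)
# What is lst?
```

[6, 10, 16, 72]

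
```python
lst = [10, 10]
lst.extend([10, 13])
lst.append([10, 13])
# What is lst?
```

After line 1: lst = [10, 10]
After line 2 (extend unpacks [10, 13]): lst = [10, 10, 10, 13]
After line 3 (append adds [10, 13] as single element): lst = [10, 10, 10, 13, [10, 13]]

[10, 10, 10, 13, [10, 13]]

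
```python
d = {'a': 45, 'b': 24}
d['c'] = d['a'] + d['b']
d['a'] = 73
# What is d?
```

After line 1: d = {'a': 45, 'b': 24}
After line 2 (d['c'] = 45 + 24): d = {'a': 45, 'b': 24, 'c': 69}
After line 3: d = {'a': 73, 'b': 24, 'c': 69}

{'a': 73, 'b': 24, 'c': 69}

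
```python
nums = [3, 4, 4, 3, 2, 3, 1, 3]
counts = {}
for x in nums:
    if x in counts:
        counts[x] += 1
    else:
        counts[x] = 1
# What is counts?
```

Initial: counts = {}, nums = [3, 4, 4, 3, 2, 3, 1, 3]
See 3: counts = {3: 1}
See 4: counts = {3: 1, 4: 1}
See 4: counts = {3: 1, 4: 2}
See 3: counts = {3: 2, 4: 2}
See 2: counts = {3: 2, 4: 2, 2: 1}
See 3: counts = {3: 3, 4: 2, 2: 1}
See 1: counts = {3: 3, 4: 2, 2: 1, 1: 1}
See 3: counts = {3: 4, 4: 2, 2: 1, 1: 1}

{3: 4, 4: 2, 2: 1, 1: 1}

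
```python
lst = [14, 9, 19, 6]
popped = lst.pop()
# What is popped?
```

6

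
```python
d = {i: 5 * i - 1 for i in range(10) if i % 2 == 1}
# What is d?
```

{1: 4, 3: 14, 5: 24, 7: 34, 9: 44}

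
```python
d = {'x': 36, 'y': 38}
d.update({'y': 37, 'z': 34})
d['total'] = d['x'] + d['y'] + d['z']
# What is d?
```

After line 1: d = {'x': 36, 'y': 38}
After line 2 (y overwritten, z added): d = {'x': 36, 'y': 37, 'z': 34}
After line 3 (total = 36 + 37 + 34 = 107): d = {'x': 36, 'y': 37, 'z': 34, 'total': 107}

{'x': 36, 'y': 37, 'z': 34, 'total': 107}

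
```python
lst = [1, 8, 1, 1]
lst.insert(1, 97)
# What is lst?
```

[1, 97, 8, 1, 1]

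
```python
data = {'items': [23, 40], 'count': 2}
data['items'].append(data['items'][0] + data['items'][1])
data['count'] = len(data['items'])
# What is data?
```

After line 1: data = {'items': [23, 40], 'count': 2}
After line 2 (append 23 + 40 = 63): data = {'items': [23, 40, 63], 'count': 2}
After line 3 (count = len(items) = 3): data = {'items': [23, 40, 63], 'count': 3}

{'items': [23, 40, 63], 'count': 3}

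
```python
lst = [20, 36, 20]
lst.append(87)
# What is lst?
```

[20, 36, 20, 87]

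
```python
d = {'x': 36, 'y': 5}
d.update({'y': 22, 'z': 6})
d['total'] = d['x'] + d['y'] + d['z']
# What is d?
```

After line 1: d = {'x': 36, 'y': 5}
After line 2 (y overwritten, z added): d = {'x': 36, 'y': 22, 'z': 6}
After line 3 (total = 36 + 22 + 6 = 64): d = {'x': 36, 'y': 22, 'z': 6, 'total': 64}

{'x': 36, 'y': 22, 'z': 6, 'total': 64}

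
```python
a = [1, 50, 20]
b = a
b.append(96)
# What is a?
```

After line 1: a = [1, 50, 20]
After line 2 (b = a is an alias, same object): a = [1, 50, 20], b = [1, 50, 20]
After line 3 (b.append mutates the shared list): a = [1, 50, 20, 96], b = [1, 50, 20, 96]

[1, 50, 20, 96]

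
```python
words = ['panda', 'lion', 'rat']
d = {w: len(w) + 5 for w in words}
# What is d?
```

{'panda': 10, 'lion': 9, 'rat': 8}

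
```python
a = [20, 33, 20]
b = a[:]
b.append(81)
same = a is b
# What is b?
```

After line 1: a = [20, 33, 20]
After line 2 (b = a[:] is a shallow copy, new object): a = [20, 33, 20], b = [20, 33, 20]
After line 3 (append only mutates b): a = [20, 33, 20], b = [20, 33, 20, 81]
After line 4 (same = a is b; different objects -> False): same = False

[20, 33, 20, 81]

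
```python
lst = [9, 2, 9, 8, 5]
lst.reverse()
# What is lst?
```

[5, 8, 9, 2, 9]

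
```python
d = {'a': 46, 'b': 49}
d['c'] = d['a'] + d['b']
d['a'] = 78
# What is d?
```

After line 1: d = {'a': 46, 'b': 49}
After line 2 (d['c'] = 46 + 49): d = {'a': 46, 'b': 49, 'c': 95}
After line 3: d = {'a': 78, 'b': 49, 'c': 95}

{'a': 78, 'b': 49, 'c': 95}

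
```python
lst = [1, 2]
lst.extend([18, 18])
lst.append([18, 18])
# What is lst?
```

After line 1: lst = [1, 2]
After line 2 (extend unpacks [18, 18]): lst = [1, 2, 18, 18]
After line 3 (append adds [18, 18] as single element): lst = [1, 2, 18, 18, [18, 18]]

[1, 2, 18, 18, [18, 18]]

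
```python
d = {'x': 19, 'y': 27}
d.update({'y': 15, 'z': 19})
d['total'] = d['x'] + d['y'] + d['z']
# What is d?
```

After line 1: d = {'x': 19, 'y': 27}
After line 2 (y overwritten, z added): d = {'x': 19, 'y': 15, 'z': 19}
After line 3 (total = 19 + 15 + 19 = 53): d = {'x': 19, 'y': 15, 'z': 19, 'total': 53}

{'x': 19, 'y': 15, 'z': 19, 'total': 53}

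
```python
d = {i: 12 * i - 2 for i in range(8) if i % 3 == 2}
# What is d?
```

{2: 22, 5: 58}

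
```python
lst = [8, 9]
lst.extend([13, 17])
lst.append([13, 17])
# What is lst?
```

After line 1: lst = [8, 9]
After line 2 (extend unpacks [13, 17]): lst = [8, 9, 13, 17]
After line 3 (append adds [13, 17] as single element): lst = [8, 9, 13, 17, [13, 17]]

[8, 9, 13, 17, [13, 17]]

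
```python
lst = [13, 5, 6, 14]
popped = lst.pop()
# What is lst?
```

[13, 5, 6]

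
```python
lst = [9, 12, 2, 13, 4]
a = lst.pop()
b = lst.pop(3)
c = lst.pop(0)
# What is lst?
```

After line 1: lst = [9, 12, 2, 13, 4]
After line 2 (pop() -> a = 4): lst = [9, 12, 2, 13]
After line 3 (pop(3) -> b = 13): lst = [9, 12, 2]
After line 4 (pop(0) -> c = 9): lst = [12, 2]

[12, 2]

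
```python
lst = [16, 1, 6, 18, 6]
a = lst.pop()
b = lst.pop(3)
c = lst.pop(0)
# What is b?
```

After line 1: lst = [16, 1, 6, 18, 6]
After line 2 (pop() -> a = 6): lst = [16, 1, 6, 18]
After line 3 (pop(3) -> b = 18): lst = [16, 1, 6]
After line 4 (pop(0) -> c = 16): lst = [1, 6]

18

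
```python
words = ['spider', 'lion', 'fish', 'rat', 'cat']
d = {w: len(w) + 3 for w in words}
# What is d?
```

{'spider': 9, 'lion': 7, 'fish': 7, 'rat': 6, 'cat': 6}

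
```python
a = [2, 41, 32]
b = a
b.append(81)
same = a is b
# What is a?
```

After line 1: a = [2, 41, 32]
After line 2 (b = a is an alias, same object): a = [2, 41, 32], b = [2, 41, 32]
After line 3 (b.append mutates the shared list): a = [2, 41, 32, 81], b = [2, 41, 32, 81]
After line 4 (same = a is b; same object -> True): same = True

[2, 41, 32, 81]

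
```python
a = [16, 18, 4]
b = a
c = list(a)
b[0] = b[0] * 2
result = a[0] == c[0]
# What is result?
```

After line 1: a = [16, 18, 4]
After line 2 (b = a, alias): a = [16, 18, 4], b = [16, 18, 4]
After line 3 (c = list(a) is a copy, new object): c = [16, 18, 4]
After line 4 (b[0] = 16 * 2 = 32; mutates shared a/b): a = b = [32, 18, 4], c = [16, 18, 4]
After line 5 (a[0] = 32, c[0] = 16; result = False)

False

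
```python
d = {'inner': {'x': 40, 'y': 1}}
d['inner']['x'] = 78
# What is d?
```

After line 1: d = {'inner': {'x': 40, 'y': 1}}
After line 2 (inner x overwritten): d = {'inner': {'x': 78, 'y': 1}}

{'inner': {'x': 78, 'y': 1}}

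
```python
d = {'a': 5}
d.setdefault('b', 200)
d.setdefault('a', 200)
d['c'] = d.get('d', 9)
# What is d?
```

After line 1: d = {'a': 5}
After line 2 (setdefault adds 'b'=200): d = {'a': 5, 'b': 200}
After line 3 (setdefault 'a' no-op, already exists): d = {'a': 5, 'b': 200}
After line 4 (get('d', 9) returns default since 'd' not in d): d = {'a': 5, 'b': 200, 'c': 9}

{'a': 5, 'b': 200, 'c': 9}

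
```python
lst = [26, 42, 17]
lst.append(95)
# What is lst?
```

[26, 42, 17, 95]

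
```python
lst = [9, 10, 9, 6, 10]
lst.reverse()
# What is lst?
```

[10, 6, 9, 10, 9]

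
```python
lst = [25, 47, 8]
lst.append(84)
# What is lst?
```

[25, 47, 8, 84]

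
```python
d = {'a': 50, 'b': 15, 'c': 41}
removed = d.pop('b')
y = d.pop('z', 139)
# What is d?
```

After line 1: d = {'a': 50, 'b': 15, 'c': 41}
After line 2 (pop 'b' returns 15): d = {'a': 50, 'c': 41}, removed = 15
After line 3 (pop 'z' missing, returns default 139): d = {'a': 50, 'c': 41}, y = 139

{'a': 50, 'c': 41}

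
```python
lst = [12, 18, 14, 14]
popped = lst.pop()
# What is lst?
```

[12, 18, 14]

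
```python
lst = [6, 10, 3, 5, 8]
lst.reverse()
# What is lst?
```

[8, 5, 3, 10, 6]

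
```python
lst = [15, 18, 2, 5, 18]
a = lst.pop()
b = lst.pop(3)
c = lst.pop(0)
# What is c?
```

After line 1: lst = [15, 18, 2, 5, 18]
After line 2 (pop() -> a = 18): lst = [15, 18, 2, 5]
After line 3 (pop(3) -> b = 5): lst = [15, 18, 2]
After line 4 (pop(0) -> c = 15): lst = [18, 2]

15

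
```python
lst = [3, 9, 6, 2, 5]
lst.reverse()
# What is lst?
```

[5, 2, 6, 9, 3]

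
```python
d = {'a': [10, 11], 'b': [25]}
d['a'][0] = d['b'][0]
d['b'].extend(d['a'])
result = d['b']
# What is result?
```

After line 1: d = {'a': [10, 11], 'b': [25]}
After line 2 (a[0] = b[0] = 25): d = {'a': [25, 11], 'b': [25]}
After line 3 (b.extend(a) appends [25, 11]): d = {'a': [25, 11], 'b': [25, 25, 11]}
After line 4: result = d['b'] = [25, 25, 11]

[25, 25, 11]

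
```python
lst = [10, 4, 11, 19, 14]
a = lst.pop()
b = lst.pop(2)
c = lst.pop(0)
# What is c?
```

After line 1: lst = [10, 4, 11, 19, 14]
After line 2 (pop() -> a = 14): lst = [10, 4, 11, 19]
After line 3 (pop(2) -> b = 11): lst = [10, 4, 19]
After line 4 (pop(0) -> c = 10): lst = [4, 19]

10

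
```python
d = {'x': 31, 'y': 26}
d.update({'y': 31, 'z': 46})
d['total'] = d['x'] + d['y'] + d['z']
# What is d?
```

After line 1: d = {'x': 31, 'y': 26}
After line 2 (y overwritten, z added): d = {'x': 31, 'y': 31, 'z': 46}
After line 3 (total = 31 + 31 + 46 = 108): d = {'x': 31, 'y': 31, 'z': 46, 'total': 108}

{'x': 31, 'y': 31, 'z': 46, 'total': 108}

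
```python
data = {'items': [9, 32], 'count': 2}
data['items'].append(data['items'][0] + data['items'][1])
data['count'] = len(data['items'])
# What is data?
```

After line 1: data = {'items': [9, 32], 'count': 2}
After line 2 (append 9 + 32 = 41): data = {'items': [9, 32, 41], 'count': 2}
After line 3 (count = len(items) = 3): data = {'items': [9, 32, 41], 'count': 3}

{'items': [9, 32, 41], 'count': 3}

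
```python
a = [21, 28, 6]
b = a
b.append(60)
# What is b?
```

After line 1: a = [21, 28, 6]
After line 2 (b = a is an alias, same object): a = [21, 28, 6], b = [21, 28, 6]
After line 3 (b.append mutates the shared list): a = [21, 28, 6, 60], b = [21, 28, 6, 60]

[21, 28, 6, 60]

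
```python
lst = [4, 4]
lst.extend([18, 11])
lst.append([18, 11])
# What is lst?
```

After line 1: lst = [4, 4]
After line 2 (extend unpacks [18, 11]): lst = [4, 4, 18, 11]
After line 3 (append adds [18, 11] as single element): lst = [4, 4, 18, 11, [18, 11]]

[4, 4, 18, 11, [18, 11]]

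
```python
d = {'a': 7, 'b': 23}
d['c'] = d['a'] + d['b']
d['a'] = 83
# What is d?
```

After line 1: d = {'a': 7, 'b': 23}
After line 2 (d['c'] = 7 + 23): d = {'a': 7, 'b': 23, 'c': 30}
After line 3: d = {'a': 83, 'b': 23, 'c': 30}

{'a': 83, 'b': 23, 'c': 30}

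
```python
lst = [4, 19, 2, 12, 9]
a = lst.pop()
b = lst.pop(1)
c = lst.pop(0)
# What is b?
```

After line 1: lst = [4, 19, 2, 12, 9]
After line 2 (pop() -> a = 9): lst = [4, 19, 2, 12]
After line 3 (pop(1) -> b = 19): lst = [4, 2, 12]
After line 4 (pop(0) -> c = 4): lst = [2, 12]

19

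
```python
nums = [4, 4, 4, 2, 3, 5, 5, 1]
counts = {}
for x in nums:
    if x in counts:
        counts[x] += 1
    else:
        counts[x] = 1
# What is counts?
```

Initial: counts = {}, nums = [4, 4, 4, 2, 3, 5, 5, 1]
See 4: counts = {4: 1}
See 4: counts = {4: 2}
See 4: counts = {4: 3}
See 2: counts = {4: 3, 2: 1}
See 3: counts = {4: 3, 2: 1, 3: 1}
See 5: counts = {4: 3, 2: 1, 3: 1, 5: 1}
See 5: counts = {4: 3, 2: 1, 3: 1, 5: 2}
See 1: counts = {4: 3, 2: 1, 3: 1, 5: 2, 1: 1}

{4: 3, 2: 1, 3: 1, 5: 2, 1: 1}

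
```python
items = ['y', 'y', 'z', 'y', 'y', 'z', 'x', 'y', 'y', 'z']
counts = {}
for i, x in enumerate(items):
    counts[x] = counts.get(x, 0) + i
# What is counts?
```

Initial: counts = {}, items = ['y', 'y', 'z', 'y', 'y', 'z', 'x', 'y', 'y', 'z']
i=0, x='y': counts = {'y': 0}
i=1, x='y': counts = {'y': 1}
i=2, x='z': counts = {'y': 1, 'z': 2}
i=3, x='y': counts = {'y': 4, 'z': 2}
i=4, x='y': counts = {'y': 8, 'z': 2}
i=5, x='z': counts = {'y': 8, 'z': 7}
i=6, x='x': counts = {'y': 8, 'z': 7, 'x': 6}
i=7, x='y': counts = {'y': 15, 'z': 7, 'x': 6}
i=8, x='y': counts = {'y': 23, 'z': 7, 'x': 6}
i=9, x='z': counts = {'y': 23, 'z': 16, 'x': 6}

{'y': 23, 'z': 16, 'x': 6}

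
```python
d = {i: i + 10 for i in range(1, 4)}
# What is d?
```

{1: 11, 2: 12, 3: 13}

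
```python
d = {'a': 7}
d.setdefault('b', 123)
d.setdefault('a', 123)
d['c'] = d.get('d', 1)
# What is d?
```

After line 1: d = {'a': 7}
After line 2 (setdefault adds 'b'=123): d = {'a': 7, 'b': 123}
After line 3 (setdefault 'a' no-op, already exists): d = {'a': 7, 'b': 123}
After line 4 (get('d', 1) returns default since 'd' not in d): d = {'a': 7, 'b': 123, 'c': 1}

{'a': 7, 'b': 123, 'c': 1}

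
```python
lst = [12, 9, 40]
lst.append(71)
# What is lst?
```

[12, 9, 40, 71]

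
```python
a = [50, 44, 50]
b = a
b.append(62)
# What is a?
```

After line 1: a = [50, 44, 50]
After line 2 (b = a is an alias, same object): a = [50, 44, 50], b = [50, 44, 50]
After line 3 (b.append mutates the shared list): a = [50, 44, 50, 62], b = [50, 44, 50, 62]

[50, 44, 50, 62]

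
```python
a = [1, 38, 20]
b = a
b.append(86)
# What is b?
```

After line 1: a = [1, 38, 20]
After line 2 (b = a is an alias, same object): a = [1, 38, 20], b = [1, 38, 20]
After line 3 (b.append mutates the shared list): a = [1, 38, 20, 86], b = [1, 38, 20, 86]

[1, 38, 20, 86]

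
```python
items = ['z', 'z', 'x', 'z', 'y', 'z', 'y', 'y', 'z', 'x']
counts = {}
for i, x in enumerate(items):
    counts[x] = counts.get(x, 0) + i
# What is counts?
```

Initial: counts = {}, items = ['z', 'z', 'x', 'z', 'y', 'z', 'y', 'y', 'z', 'x']
i=0, x='z': counts = {'z': 0}
i=1, x='z': counts = {'z': 1}
i=2, x='x': counts = {'z': 1, 'x': 2}
i=3, x='z': counts = {'z': 4, 'x': 2}
i=4, x='y': counts = {'z': 4, 'x': 2, 'y': 4}
i=5, x='z': counts = {'z': 9, 'x': 2, 'y': 4}
i=6, x='y': counts = {'z': 9, 'x': 2, 'y': 10}
i=7, x='y': counts = {'z': 9, 'x': 2, 'y': 17}
i=8, x='z': counts = {'z': 17, 'x': 2, 'y': 17}
i=9, x='x': counts = {'z': 17, 'x': 11, 'y': 17}

{'z': 17, 'x': 11, 'y': 17}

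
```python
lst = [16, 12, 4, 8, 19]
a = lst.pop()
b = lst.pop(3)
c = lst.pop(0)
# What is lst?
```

After line 1: lst = [16, 12, 4, 8, 19]
After line 2 (pop() -> a = 19): lst = [16, 12, 4, 8]
After line 3 (pop(3) -> b = 8): lst = [16, 12, 4]
After line 4 (pop(0) -> c = 16): lst = [12, 4]

[12, 4]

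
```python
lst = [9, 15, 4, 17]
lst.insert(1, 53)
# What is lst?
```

[9, 53, 15, 4, 17]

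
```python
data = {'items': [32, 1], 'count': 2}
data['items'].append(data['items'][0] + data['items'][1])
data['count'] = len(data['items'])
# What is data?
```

After line 1: data = {'items': [32, 1], 'count': 2}
After line 2 (append 32 + 1 = 33): data = {'items': [32, 1, 33], 'count': 2}
After line 3 (count = len(items) = 3): data = {'items': [32, 1, 33], 'count': 3}

{'items': [32, 1, 33], 'count': 3}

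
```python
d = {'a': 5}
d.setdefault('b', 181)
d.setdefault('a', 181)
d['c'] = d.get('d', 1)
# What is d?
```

After line 1: d = {'a': 5}
After line 2 (setdefault adds 'b'=181): d = {'a': 5, 'b': 181}
After line 3 (setdefault 'a' no-op, already exists): d = {'a': 5, 'b': 181}
After line 4 (get('d', 1) returns default since 'd' not in d): d = {'a': 5, 'b': 181, 'c': 1}

{'a': 5, 'b': 181, 'c': 1}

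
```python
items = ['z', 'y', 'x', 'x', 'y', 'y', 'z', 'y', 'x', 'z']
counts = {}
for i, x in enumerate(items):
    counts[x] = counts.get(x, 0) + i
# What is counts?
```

Initial: counts = {}, items = ['z', 'y', 'x', 'x', 'y', 'y', 'z', 'y', 'x', 'z']
i=0, x='z': counts = {'z': 0}
i=1, x='y': counts = {'z': 0, 'y': 1}
i=2, x='x': counts = {'z': 0, 'y': 1, 'x': 2}
i=3, x='x': counts = {'z': 0, 'y': 1, 'x': 5}
i=4, x='y': counts = {'z': 0, 'y': 5, 'x': 5}
i=5, x='y': counts = {'z': 0, 'y': 10, 'x': 5}
i=6, x='z': counts = {'z': 6, 'y': 10, 'x': 5}
i=7, x='y': counts = {'z': 6, 'y': 17, 'x': 5}
i=8, x='x': counts = {'z': 6, 'y': 17, 'x': 13}
i=9, x='z': counts = {'z': 15, 'y': 17, 'x': 13}

{'z': 15, 'y': 17, 'x': 13}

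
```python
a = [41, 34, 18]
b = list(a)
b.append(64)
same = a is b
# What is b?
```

After line 1: a = [41, 34, 18]
After line 2 (b = list(a) is a shallow copy, new object): a = [41, 34, 18], b = [41, 34, 18]
After line 3 (append only mutates b): a = [41, 34, 18], b = [41, 34, 18, 64]
After line 4 (same = a is b; different objects -> False): same = False

[41, 34, 18, 64]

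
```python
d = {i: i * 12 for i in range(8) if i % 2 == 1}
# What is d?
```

{1: 12, 3: 36, 5: 60, 7: 84}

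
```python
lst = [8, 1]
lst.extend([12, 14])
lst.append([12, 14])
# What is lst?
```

After line 1: lst = [8, 1]
After line 2 (extend unpacks [12, 14]): lst = [8, 1, 12, 14]
After line 3 (append adds [12, 14] as single element): lst = [8, 1, 12, 14, [12, 14]]

[8, 1, 12, 14, [12, 14]]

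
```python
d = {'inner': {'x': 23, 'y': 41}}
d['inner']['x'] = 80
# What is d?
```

After line 1: d = {'inner': {'x': 23, 'y': 41}}
After line 2 (inner x overwritten): d = {'inner': {'x': 80, 'y': 41}}

{'inner': {'x': 80, 'y': 41}}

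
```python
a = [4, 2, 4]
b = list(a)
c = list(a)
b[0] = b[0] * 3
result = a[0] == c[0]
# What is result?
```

After line 1: a = [4, 2, 4]
After line 2 (b = list(a), copy): a = [4, 2, 4], b = [4, 2, 4]
After line 3 (c = list(a) is a copy, new object): c = [4, 2, 4]
After line 4 (b[0] = 4 * 3 = 12; only b mutates (copy)): a = [4, 2, 4], b = [12, 2, 4], c = [4, 2, 4]
After line 5 (a[0] = 4, c[0] = 4; result = True)

True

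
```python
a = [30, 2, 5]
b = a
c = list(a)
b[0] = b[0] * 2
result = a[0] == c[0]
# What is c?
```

After line 1: a = [30, 2, 5]
After line 2 (b = a, alias): a = [30, 2, 5], b = [30, 2, 5]
After line 3 (c = list(a) is a copy, new object): c = [30, 2, 5]
After line 4 (b[0] = 30 * 2 = 60; mutates shared a/b): a = b = [60, 2, 5], c = [30, 2, 5]
After line 5 (a[0] = 60, c[0] = 30; result = False)

[30, 2, 5]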